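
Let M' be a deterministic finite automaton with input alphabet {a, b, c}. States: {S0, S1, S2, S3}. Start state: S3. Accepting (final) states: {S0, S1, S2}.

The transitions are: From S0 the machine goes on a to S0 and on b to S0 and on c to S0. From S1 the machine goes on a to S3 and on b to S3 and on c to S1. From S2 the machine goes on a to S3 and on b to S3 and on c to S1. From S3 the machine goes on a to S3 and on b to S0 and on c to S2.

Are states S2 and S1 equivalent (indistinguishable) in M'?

Yes

All states are reachable from the start state.
Start with accepting vs non-accepting: {S0,S1,S2} | {S3}.
Split {S0,S1,S2} by δ(·,a) → {S1,S2} and {S0}.
No further refinement is possible. Final partition (3 blocks): {S1,S2} | {S3} | {S0}.
S2 and S1 lie in the same block of the stable partition, so they are equivalent — no string distinguishes them.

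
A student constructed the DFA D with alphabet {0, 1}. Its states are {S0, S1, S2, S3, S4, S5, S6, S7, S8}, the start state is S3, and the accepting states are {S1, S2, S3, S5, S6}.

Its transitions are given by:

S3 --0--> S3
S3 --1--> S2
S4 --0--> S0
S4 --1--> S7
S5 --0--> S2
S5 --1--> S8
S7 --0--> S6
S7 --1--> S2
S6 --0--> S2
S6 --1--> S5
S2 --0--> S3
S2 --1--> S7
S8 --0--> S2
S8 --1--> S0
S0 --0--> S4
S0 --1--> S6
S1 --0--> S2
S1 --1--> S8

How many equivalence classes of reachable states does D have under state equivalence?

8

States {S1} cannot be reached from the start state, so discard them.
Start with accepting vs non-accepting: {S2,S3,S5,S6} | {S0,S4,S7,S8}.
Refine {S2,S3,S5,S6} on symbol 1: members go to different blocks, giving {S2,S5} and {S3,S6}.
Refine {S2,S5} on symbol 0: members go to different blocks, giving {S2} and {S5}.
Refine {S0,S4,S7,S8} on symbol 0: members go to different blocks, giving {S0,S4} and {S7} and {S8}.
On input 1, block {S0,S4} splits into {S0} and {S4}.
Split {S3,S6} by δ(·,0) → {S3} and {S6}.
The partition is now stable with 8 blocks: {S2} | {S0} | {S3} | {S5} | {S7} | {S8} | {S4} | {S6}.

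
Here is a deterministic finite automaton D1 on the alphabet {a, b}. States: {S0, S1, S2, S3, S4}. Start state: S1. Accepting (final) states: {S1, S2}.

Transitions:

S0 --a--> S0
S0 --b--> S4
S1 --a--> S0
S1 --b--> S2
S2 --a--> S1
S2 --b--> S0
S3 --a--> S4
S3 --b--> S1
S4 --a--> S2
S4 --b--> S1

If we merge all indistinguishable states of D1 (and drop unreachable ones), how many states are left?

4

States {S3} cannot be reached from the start state, so discard them.
Initial partition by acceptance: {S1,S2} | {S0,S4}.
Split {S1,S2} by δ(·,a) → {S1} and {S2}.
On input a, block {S0,S4} splits into {S0} and {S4}.
Stable partition: {S1} | {S0} | {S2} | {S4} — 4 equivalence classes.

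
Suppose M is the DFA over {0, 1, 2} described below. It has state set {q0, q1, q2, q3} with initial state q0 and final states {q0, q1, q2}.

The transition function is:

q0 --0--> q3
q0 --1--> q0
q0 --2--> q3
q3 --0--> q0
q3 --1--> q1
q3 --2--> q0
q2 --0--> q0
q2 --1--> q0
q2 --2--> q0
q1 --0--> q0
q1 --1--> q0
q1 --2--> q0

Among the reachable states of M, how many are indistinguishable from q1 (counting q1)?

Reachable states from the start: {q0,q1,q3}. Unreachable: {q2} — drop them.
Initial partition by acceptance: {q0,q1} | {q3}.
Refine {q0,q1} on symbol 0: members go to different blocks, giving {q0} and {q1}.
Stable partition: {q0} | {q3} | {q1} — 3 equivalence classes.
State q1 belongs to the block {q1}, which has 1 states.

1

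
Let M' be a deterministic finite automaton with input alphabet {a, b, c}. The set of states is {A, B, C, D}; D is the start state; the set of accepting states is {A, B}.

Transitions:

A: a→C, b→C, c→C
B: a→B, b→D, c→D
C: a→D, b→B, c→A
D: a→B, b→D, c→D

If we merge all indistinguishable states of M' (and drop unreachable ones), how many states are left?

2

Reachable states from the start: {B,D}. Unreachable: {A,C} — drop them.
Start with accepting vs non-accepting: {B} | {D}.
Stable partition: {B} | {D} — 2 equivalence classes.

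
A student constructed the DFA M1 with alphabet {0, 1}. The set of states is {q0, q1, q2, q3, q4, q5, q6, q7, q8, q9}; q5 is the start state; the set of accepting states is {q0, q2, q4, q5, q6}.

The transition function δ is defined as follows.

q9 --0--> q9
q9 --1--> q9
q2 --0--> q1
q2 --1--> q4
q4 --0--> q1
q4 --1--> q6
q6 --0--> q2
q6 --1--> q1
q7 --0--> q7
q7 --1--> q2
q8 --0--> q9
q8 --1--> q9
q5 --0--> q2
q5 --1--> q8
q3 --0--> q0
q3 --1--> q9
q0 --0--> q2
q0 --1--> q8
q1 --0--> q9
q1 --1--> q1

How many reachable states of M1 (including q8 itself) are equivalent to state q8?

3

States {q0,q3,q7} cannot be reached from the start state, so discard them.
P0 = {q2,q4,q5,q6} | {q1,q8,q9}.
On input 0, block {q2,q4,q5,q6} splits into {q2,q4} and {q5,q6}.
Refine {q2,q4} on symbol 1: members go to different blocks, giving {q2} and {q4}.
No further refinement is possible. Final partition (4 blocks): {q2} | {q1,q8,q9} | {q5,q6} | {q4}.
State q8 belongs to the block {q1,q8,q9}, which has 3 states.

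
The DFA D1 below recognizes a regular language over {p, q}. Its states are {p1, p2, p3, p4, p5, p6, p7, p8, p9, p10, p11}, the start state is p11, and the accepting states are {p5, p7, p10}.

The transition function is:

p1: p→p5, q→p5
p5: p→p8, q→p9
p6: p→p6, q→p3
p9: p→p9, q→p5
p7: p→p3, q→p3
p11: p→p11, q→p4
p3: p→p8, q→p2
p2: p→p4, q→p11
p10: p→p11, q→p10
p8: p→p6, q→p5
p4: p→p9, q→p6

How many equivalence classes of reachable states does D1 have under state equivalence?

8

States {p1,p7,p10} cannot be reached from the start state, so discard them.
Start with accepting vs non-accepting: {p5} | {p2,p3,p4,p6,p8,p9,p11}.
Split {p2,p3,p4,p6,p8,p9,p11} by δ(·,q) → {p2,p3,p4,p6,p11} and {p8,p9}.
Split {p2,p3,p4,p6,p11} by δ(·,p) → {p2,p6,p11} and {p3,p4}.
Refine {p2,p6,p11} on symbol p: members go to different blocks, giving {p6,p11} and {p2}.
Refine {p8,p9} on symbol p: members go to different blocks, giving {p8} and {p9}.
Refine {p3,p4} on symbol p: members go to different blocks, giving {p3} and {p4}.
Refine {p6,p11} on symbol q: members go to different blocks, giving {p6} and {p11}.
Stable partition: {p5} | {p6} | {p8} | {p3} | {p2} | {p9} | {p4} | {p11} — 8 equivalence classes.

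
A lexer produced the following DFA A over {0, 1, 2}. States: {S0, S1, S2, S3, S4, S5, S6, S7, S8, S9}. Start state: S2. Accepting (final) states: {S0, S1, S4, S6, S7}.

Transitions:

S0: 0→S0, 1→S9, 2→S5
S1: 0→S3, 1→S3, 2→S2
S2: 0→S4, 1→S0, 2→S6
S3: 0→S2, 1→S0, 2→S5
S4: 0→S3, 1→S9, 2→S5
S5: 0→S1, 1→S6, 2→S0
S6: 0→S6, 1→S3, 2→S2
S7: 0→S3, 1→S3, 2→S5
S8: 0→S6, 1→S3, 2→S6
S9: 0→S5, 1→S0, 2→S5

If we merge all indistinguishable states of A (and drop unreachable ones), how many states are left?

4

Reachable states from the start: {S0,S1,S2,S3,S4,S5,S6,S9}. Unreachable: {S7,S8} — drop them.
P0 = {S0,S1,S4,S6} | {S2,S3,S5,S9}.
On input 0, block {S0,S1,S4,S6} splits into {S0,S6} and {S1,S4}.
Split {S2,S3,S5,S9} by δ(·,0) → {S2,S5} and {S3,S9}.
No further refinement is possible. Final partition (4 blocks): {S0,S6} | {S2,S5} | {S1,S4} | {S3,S9}.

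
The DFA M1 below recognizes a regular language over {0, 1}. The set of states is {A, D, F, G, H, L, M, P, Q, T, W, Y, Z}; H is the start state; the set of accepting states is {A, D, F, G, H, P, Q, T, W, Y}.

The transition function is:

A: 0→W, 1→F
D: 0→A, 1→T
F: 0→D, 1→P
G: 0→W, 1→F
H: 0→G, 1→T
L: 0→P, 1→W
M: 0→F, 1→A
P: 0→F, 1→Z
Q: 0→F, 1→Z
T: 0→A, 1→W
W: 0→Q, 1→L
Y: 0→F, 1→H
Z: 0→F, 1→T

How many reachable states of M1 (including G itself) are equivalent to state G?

Reachable states from the start: {A,D,F,G,H,L,P,Q,T,W,Z}. Unreachable: {M,Y} — drop them.
Start with accepting vs non-accepting: {A,D,F,G,H,P,Q,T,W} | {L,Z}.
Refine {A,D,F,G,H,P,Q,T,W} on symbol 1: members go to different blocks, giving {A,D,F,G,H,T} and {P,Q,W}.
On input 0, block {A,D,F,G,H,T} splits into {D,F,H,T} and {A,G}.
On input 0, block {D,F,H,T} splits into {D,H,T} and {F}.
Refine {D,H,T} on symbol 1: members go to different blocks, giving {D,H} and {T}.
Split {L,Z} by δ(·,0) → {L} and {Z}.
On input 0, block {P,Q,W} splits into {P,Q} and {W}.
The partition is now stable with 8 blocks: {D,H} | {L} | {P,Q} | {A,G} | {F} | {T} | {Z} | {W}.
The equivalence class containing G is {A,G}, of size 2.

2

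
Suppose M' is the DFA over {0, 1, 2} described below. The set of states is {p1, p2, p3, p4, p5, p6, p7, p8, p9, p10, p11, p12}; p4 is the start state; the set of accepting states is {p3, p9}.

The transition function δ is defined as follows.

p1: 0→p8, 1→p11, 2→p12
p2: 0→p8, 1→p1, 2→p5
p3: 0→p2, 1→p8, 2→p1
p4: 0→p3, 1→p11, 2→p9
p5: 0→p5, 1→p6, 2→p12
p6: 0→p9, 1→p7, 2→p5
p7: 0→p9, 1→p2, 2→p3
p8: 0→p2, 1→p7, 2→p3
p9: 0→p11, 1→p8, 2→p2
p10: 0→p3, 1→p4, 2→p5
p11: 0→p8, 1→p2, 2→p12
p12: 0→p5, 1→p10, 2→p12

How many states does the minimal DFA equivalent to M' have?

6

Every state is reachable, so we keep all 12.
P0 = {p3,p9} | {p1,p2,p4,p5,p6,p7,p8,p10,p11,p12}.
Refine {p1,p2,p4,p5,p6,p7,p8,p10,p11,p12} on symbol 0: members go to different blocks, giving {p1,p2,p5,p8,p11,p12} and {p4,p6,p7,p10}.
Refine {p1,p2,p5,p8,p11,p12} on symbol 1: members go to different blocks, giving {p1,p2,p11} and {p5,p8,p12}.
On input 1, block {p4,p6,p7,p10} splits into {p4,p7} and {p6,p10}.
Split {p5,p8,p12} by δ(·,0) → {p5,p12} and {p8}.
The partition is now stable with 6 blocks: {p3,p9} | {p1,p2,p11} | {p4,p7} | {p5,p12} | {p6,p10} | {p8}.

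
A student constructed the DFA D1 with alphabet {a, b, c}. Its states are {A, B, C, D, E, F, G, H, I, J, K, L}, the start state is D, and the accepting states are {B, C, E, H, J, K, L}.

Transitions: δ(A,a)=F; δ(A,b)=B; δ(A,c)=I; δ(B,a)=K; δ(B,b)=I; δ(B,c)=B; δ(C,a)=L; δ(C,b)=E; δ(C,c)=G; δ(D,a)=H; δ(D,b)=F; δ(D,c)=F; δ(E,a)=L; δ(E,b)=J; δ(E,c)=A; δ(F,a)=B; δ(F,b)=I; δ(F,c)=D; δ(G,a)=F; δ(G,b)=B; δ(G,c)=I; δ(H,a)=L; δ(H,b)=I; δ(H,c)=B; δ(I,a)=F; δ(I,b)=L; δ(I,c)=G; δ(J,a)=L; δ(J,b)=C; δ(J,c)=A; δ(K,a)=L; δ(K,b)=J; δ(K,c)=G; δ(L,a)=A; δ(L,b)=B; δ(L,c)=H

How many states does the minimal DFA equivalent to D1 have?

All states are reachable from the start state.
Start with accepting vs non-accepting: {B,C,E,H,J,K,L} | {A,D,F,G,I}.
Split {B,C,E,H,J,K,L} by δ(·,a) → {B,C,E,H,J,K} and {L}.
On input a, block {B,C,E,H,J,K} splits into {C,E,H,J,K} and {B}.
Refine {C,E,H,J,K} on symbol b: members go to different blocks, giving {C,E,J,K} and {H}.
Split {A,D,F,G,I} by δ(·,a) → {A,G,I} and {D} and {F}.
On input b, block {A,G,I} splits into {A,G} and {I}.
Stable partition: {C,E,J,K} | {A,G} | {L} | {B} | {H} | {D} | {F} | {I} — 8 equivalence classes.

8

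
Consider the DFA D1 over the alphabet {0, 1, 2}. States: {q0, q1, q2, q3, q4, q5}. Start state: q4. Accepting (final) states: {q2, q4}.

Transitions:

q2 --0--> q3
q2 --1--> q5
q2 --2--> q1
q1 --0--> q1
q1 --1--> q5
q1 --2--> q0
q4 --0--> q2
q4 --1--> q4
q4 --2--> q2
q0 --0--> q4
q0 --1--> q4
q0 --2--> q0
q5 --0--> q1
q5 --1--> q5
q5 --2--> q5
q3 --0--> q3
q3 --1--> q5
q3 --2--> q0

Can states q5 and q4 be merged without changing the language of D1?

All states are reachable from the start state.
P0 = {q2,q4} | {q0,q1,q3,q5}.
Refine {q2,q4} on symbol 0: members go to different blocks, giving {q2} and {q4}.
Refine {q0,q1,q3,q5} on symbol 0: members go to different blocks, giving {q1,q3,q5} and {q0}.
Split {q1,q3,q5} by δ(·,2) → {q1,q3} and {q5}.
No further refinement is possible. Final partition (5 blocks): {q2} | {q1,q3} | {q4} | {q0} | {q5}.
q5 and q4 end up in different blocks, so they are distinguishable. For instance, the string 'ε' is accepted from only q4.

No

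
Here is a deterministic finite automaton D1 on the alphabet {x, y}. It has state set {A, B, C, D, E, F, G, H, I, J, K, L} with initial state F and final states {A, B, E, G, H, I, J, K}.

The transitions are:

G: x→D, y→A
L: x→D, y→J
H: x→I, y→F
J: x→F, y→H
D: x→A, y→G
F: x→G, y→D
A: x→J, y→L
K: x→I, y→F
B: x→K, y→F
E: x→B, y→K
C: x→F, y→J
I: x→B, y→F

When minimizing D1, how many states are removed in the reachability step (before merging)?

BFS from F reaches {A, B, D, F, G, H, I, J, K, L}; the 2 state(s) C, E are never visited.

2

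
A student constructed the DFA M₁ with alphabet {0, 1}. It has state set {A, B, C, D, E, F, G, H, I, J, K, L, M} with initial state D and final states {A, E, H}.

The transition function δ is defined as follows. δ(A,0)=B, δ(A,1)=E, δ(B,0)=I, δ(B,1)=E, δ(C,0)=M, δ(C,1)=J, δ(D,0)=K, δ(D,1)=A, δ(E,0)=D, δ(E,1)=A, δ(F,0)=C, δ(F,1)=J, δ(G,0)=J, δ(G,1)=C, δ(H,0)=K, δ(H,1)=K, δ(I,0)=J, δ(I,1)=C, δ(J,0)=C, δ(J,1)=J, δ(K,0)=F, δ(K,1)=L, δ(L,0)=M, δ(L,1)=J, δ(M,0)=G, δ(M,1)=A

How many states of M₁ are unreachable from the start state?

No path from D leads to H; the other 12 states are all reachable.

1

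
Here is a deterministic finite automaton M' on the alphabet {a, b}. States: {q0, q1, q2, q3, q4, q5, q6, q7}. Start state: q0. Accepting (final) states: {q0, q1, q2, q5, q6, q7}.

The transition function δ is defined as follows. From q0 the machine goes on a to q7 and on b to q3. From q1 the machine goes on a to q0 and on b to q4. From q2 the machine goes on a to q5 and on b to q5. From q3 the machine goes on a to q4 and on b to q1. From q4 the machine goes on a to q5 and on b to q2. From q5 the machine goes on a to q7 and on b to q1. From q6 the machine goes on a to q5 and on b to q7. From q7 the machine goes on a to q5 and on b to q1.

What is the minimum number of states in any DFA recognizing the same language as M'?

6

States {q6} cannot be reached from the start state, so discard them.
Initial partition by acceptance: {q0,q1,q2,q5,q7} | {q3,q4}.
On input b, block {q0,q1,q2,q5,q7} splits into {q2,q5,q7} and {q0,q1}.
On input b, block {q2,q5,q7} splits into {q5,q7} and {q2}.
Split {q3,q4} by δ(·,a) → {q3} and {q4}.
Refine {q0,q1} on symbol a: members go to different blocks, giving {q0} and {q1}.
No further refinement is possible. Final partition (6 blocks): {q5,q7} | {q3} | {q0} | {q2} | {q4} | {q1}.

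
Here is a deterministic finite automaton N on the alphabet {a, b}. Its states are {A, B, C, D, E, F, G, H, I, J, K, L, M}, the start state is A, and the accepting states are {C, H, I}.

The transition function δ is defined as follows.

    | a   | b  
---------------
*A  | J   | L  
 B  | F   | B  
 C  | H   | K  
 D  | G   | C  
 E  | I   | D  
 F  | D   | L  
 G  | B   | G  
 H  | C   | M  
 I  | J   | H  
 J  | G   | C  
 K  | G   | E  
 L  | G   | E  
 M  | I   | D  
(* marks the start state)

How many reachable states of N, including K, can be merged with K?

Start with accepting vs non-accepting: {C,H,I} | {A,B,D,E,F,G,J,K,L,M}.
On input a, block {C,H,I} splits into {C,H} and {I}.
Split {A,B,D,E,F,G,J,K,L,M} by δ(·,a) → {A,B,D,F,G,J,K,L} and {E,M}.
Split {C,H} by δ(·,b) → {C} and {H}.
Split {A,B,D,F,G,J,K,L} by δ(·,b) → {A,B,F,G} and {D,J} and {K,L}.
Refine {A,B,F,G} on symbol a: members go to different blocks, giving {A,F} and {B,G}.
Refine {B,G} on symbol a: members go to different blocks, giving {B} and {G}.
No further refinement is possible. Final partition (9 blocks): {C} | {A,F} | {I} | {E,M} | {H} | {D,J} | {K,L} | {B} | {G}.
The equivalence class containing K is {K,L}, of size 2.

2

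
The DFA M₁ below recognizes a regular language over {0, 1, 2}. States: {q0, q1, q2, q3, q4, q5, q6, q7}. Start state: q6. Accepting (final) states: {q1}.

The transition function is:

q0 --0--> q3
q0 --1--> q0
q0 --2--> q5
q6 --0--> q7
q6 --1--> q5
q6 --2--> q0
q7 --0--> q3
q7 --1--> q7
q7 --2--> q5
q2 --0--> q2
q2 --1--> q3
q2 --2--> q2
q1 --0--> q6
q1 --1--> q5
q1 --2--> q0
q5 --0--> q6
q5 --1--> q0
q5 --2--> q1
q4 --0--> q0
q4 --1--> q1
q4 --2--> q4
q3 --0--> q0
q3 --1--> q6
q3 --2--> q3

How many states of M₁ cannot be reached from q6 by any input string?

2

BFS from q6 reaches {q0, q1, q3, q5, q6, q7}; the 2 state(s) q2, q4 are never visited.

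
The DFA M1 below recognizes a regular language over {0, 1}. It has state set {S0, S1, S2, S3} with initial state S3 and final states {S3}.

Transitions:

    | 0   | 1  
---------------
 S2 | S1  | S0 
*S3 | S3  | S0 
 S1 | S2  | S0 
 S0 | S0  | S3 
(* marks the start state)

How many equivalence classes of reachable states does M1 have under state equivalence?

Reachable states from the start: {S0,S3}. Unreachable: {S1,S2} — drop them.
Initial partition by acceptance: {S3} | {S0}.
No further refinement is possible. Final partition (2 blocks): {S3} | {S0}.

2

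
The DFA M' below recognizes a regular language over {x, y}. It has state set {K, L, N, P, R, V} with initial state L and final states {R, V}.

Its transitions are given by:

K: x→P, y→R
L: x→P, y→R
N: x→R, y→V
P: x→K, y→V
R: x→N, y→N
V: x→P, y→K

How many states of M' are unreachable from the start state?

0

Exploring from L, all states are eventually visited, so none are unreachable.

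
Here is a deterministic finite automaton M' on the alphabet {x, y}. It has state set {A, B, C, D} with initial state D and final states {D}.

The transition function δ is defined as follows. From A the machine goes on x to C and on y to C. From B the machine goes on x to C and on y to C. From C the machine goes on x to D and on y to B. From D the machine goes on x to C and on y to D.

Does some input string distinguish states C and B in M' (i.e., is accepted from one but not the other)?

Yes

States {A} cannot be reached from the start state, so discard them.
P0 = {D} | {B,C}.
Split {B,C} by δ(·,x) → {B} and {C}.
The partition is now stable with 3 blocks: {D} | {B} | {C}.
C and B end up in different blocks, so they are distinguishable. For instance, the string 'x' is accepted from only C.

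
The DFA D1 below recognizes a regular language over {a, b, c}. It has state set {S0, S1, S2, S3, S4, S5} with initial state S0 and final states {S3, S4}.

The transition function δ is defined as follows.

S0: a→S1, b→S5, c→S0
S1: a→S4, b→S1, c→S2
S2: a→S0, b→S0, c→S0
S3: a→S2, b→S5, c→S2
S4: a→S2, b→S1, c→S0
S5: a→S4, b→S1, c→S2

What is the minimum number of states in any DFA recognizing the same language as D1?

4

First remove the unreachable states {S3}; 5 states remain.
Start with accepting vs non-accepting: {S4} | {S0,S1,S2,S5}.
On input a, block {S0,S1,S2,S5} splits into {S0,S2} and {S1,S5}.
Refine {S0,S2} on symbol a: members go to different blocks, giving {S0} and {S2}.
Stable partition: {S4} | {S0} | {S1,S5} | {S2} — 4 equivalence classes.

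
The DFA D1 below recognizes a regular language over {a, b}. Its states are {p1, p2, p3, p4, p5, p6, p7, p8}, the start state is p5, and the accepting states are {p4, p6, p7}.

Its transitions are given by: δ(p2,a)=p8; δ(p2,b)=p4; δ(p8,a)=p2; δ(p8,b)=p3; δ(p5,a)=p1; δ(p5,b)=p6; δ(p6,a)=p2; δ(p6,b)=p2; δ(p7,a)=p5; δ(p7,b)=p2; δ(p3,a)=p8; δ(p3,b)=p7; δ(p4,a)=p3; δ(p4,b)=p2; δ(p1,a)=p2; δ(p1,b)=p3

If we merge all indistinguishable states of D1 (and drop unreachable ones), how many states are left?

3

Start with accepting vs non-accepting: {p4,p6,p7} | {p1,p2,p3,p5,p8}.
Split {p1,p2,p3,p5,p8} by δ(·,b) → {p2,p3,p5} and {p1,p8}.
The partition is now stable with 3 blocks: {p4,p6,p7} | {p2,p3,p5} | {p1,p8}.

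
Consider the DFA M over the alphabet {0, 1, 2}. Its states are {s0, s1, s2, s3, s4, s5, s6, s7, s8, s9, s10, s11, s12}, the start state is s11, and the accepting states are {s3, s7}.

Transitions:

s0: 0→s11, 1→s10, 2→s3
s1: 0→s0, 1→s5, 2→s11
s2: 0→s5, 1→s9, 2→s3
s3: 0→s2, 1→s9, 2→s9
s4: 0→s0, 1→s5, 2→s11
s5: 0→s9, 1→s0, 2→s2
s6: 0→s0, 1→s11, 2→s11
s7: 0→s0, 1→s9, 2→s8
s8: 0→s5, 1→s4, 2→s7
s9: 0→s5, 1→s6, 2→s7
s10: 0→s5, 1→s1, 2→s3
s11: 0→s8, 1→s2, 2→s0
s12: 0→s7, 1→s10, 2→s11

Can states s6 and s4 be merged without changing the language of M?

Yes

States {s12} cannot be reached from the start state, so discard them.
P0 = {s3,s7} | {s0,s1,s2,s4,s5,s6,s8,s9,s10,s11}.
On input 2, block {s0,s1,s2,s4,s5,s6,s8,s9,s10,s11} splits into {s0,s2,s8,s9,s10} and {s1,s4,s5,s6,s11}.
Split {s0,s2,s8,s9,s10} by δ(·,1) → {s8,s9,s10} and {s0,s2}.
Split {s1,s4,s5,s6,s11} by δ(·,0) → {s1,s4,s6} and {s5,s11}.
Stable partition: {s3,s7} | {s8,s9,s10} | {s1,s4,s6} | {s0,s2} | {s5,s11} — 5 equivalence classes.
s6 and s4 lie in the same block of the stable partition, so they are equivalent — no string distinguishes them.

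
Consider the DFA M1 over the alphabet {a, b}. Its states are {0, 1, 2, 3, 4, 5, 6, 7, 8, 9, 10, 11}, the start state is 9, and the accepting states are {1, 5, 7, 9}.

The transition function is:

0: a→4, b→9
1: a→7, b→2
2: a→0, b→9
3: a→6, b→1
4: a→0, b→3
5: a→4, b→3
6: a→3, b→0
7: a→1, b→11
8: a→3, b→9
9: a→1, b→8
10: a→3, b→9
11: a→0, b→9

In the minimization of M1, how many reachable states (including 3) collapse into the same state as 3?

States {5,10} cannot be reached from the start state, so discard them.
P0 = {1,7,9} | {0,2,3,4,6,8,11}.
Refine {0,2,3,4,6,8,11} on symbol b: members go to different blocks, giving {0,2,3,8,11} and {4,6}.
Split {0,2,3,8,11} by δ(·,a) → {2,8,11} and {0,3}.
The partition is now stable with 4 blocks: {1,7,9} | {2,8,11} | {4,6} | {0,3}.
The equivalence class containing 3 is {0,3}, of size 2.

2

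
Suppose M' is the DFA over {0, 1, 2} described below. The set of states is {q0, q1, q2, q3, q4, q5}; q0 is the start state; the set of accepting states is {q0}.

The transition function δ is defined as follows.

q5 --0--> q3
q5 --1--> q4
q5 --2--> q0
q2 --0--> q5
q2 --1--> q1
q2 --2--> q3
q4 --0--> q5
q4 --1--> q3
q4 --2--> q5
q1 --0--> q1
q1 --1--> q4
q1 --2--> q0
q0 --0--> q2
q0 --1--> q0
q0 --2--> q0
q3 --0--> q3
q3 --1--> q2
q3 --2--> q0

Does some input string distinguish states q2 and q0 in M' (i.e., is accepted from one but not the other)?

Initial partition by acceptance: {q0} | {q1,q2,q3,q4,q5}.
On input 2, block {q1,q2,q3,q4,q5} splits into {q1,q3,q5} and {q2,q4}.
The partition is now stable with 3 blocks: {q0} | {q1,q3,q5} | {q2,q4}.
q2 and q0 end up in different blocks, so they are distinguishable. For instance, the string 'ε' is accepted from only q0.

Yes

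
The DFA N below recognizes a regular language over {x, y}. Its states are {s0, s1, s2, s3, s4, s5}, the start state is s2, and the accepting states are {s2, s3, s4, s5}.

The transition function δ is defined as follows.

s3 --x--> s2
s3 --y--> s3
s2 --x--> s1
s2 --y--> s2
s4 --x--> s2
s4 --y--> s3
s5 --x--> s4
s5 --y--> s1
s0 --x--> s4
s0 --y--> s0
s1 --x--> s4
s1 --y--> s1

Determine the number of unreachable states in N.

Starting at s2 and following transitions, the reachable set is {s1, s2, s3, s4}. That leaves s0, s5 unreachable — 2 in total.

2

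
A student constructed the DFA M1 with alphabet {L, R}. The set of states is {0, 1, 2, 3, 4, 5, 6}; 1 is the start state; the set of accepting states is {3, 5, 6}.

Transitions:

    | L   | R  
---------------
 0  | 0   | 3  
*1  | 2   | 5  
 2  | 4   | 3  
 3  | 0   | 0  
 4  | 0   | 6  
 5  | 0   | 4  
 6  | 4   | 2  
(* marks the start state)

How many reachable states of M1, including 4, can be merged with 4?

4

All states are reachable from the start state.
Start with accepting vs non-accepting: {3,5,6} | {0,1,2,4}.
The partition is now stable with 2 blocks: {3,5,6} | {0,1,2,4}.
The equivalence class containing 4 is {0,1,2,4}, of size 4.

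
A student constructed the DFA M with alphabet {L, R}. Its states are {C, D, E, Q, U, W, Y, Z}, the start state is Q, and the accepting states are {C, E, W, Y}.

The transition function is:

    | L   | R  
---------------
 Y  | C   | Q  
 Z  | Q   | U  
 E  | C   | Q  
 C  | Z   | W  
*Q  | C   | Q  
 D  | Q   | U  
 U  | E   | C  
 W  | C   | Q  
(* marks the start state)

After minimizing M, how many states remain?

Reachable states from the start: {C,E,Q,U,W,Z}. Unreachable: {D,Y} — drop them.
Initial partition by acceptance: {C,E,W} | {Q,U,Z}.
On input L, block {C,E,W} splits into {E,W} and {C}.
Split {Q,U,Z} by δ(·,L) → {Z} and {U} and {Q}.
No further refinement is possible. Final partition (5 blocks): {E,W} | {Z} | {C} | {U} | {Q}.

5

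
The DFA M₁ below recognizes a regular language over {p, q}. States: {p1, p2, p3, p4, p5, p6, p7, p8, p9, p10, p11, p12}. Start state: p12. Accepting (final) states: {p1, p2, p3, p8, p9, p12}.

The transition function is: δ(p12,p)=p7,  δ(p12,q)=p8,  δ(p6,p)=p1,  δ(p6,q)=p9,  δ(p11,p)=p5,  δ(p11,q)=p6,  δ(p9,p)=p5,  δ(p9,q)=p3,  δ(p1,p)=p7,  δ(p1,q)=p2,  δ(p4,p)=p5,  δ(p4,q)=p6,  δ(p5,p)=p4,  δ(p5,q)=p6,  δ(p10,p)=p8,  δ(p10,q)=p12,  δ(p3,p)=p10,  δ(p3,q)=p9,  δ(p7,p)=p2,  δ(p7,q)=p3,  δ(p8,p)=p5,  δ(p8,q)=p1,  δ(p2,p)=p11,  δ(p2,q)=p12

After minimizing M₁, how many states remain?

Start with accepting vs non-accepting: {p1,p2,p3,p8,p9,p12} | {p4,p5,p6,p7,p10,p11}.
Split {p4,p5,p6,p7,p10,p11} by δ(·,p) → {p4,p5,p11} and {p6,p7,p10}.
Split {p1,p2,p3,p8,p9,p12} by δ(·,p) → {p1,p3,p12} and {p2,p8,p9}.
On input p, block {p6,p7,p10} splits into {p7,p10} and {p6}.
No further refinement is possible. Final partition (5 blocks): {p1,p3,p12} | {p4,p5,p11} | {p7,p10} | {p2,p8,p9} | {p6}.

5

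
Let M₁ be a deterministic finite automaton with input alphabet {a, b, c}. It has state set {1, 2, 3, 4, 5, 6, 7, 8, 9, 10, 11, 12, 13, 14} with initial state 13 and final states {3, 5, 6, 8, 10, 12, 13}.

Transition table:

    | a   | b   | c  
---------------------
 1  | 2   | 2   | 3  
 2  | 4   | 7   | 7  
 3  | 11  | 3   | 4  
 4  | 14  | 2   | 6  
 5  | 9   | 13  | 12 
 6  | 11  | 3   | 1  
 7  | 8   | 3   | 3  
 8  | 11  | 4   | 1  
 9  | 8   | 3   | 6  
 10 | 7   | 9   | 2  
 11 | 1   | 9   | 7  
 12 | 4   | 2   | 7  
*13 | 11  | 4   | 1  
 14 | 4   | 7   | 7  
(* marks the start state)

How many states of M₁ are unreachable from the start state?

No path from 13 leads to 5, 10, 12; the other 11 states are all reachable.

3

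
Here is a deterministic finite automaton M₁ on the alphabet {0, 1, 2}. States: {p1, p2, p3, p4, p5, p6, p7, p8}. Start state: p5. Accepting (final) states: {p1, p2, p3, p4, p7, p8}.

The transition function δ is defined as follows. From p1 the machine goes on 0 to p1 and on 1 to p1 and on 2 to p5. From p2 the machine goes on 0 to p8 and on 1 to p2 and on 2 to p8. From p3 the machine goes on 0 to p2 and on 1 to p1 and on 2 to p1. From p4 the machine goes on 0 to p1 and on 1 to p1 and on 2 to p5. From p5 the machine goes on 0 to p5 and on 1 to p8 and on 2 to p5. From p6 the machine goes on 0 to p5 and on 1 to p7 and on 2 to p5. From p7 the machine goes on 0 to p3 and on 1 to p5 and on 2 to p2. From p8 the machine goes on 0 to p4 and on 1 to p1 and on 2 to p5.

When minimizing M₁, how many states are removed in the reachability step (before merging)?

4

No path from p5 leads to p2, p3, p6, p7; the other 4 states are all reachable.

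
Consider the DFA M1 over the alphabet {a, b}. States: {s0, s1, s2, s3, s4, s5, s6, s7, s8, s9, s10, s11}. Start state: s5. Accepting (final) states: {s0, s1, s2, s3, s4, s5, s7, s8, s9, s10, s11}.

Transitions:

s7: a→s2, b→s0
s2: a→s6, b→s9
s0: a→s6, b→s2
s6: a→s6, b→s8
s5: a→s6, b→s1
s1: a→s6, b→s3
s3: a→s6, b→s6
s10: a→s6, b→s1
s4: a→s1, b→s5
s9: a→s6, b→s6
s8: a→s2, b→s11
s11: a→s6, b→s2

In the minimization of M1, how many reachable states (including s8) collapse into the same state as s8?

Reachable states from the start: {s1,s2,s3,s5,s6,s8,s9,s11}. Unreachable: {s0,s4,s7,s10} — drop them.
Start with accepting vs non-accepting: {s1,s2,s3,s5,s8,s9,s11} | {s6}.
On input a, block {s1,s2,s3,s5,s8,s9,s11} splits into {s1,s2,s3,s5,s9,s11} and {s8}.
Refine {s1,s2,s3,s5,s9,s11} on symbol b: members go to different blocks, giving {s1,s2,s5,s11} and {s3,s9}.
Refine {s1,s2,s5,s11} on symbol b: members go to different blocks, giving {s1,s2} and {s5,s11}.
The partition is now stable with 5 blocks: {s1,s2} | {s6} | {s8} | {s3,s9} | {s5,s11}.
State s8 belongs to the block {s8}, which has 1 states.

1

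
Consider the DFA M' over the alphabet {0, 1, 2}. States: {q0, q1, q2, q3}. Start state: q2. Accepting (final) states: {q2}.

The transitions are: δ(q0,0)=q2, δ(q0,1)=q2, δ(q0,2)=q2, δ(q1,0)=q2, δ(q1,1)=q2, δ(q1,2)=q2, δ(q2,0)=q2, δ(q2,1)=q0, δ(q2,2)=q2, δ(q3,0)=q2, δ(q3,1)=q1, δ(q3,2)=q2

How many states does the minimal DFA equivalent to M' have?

States {q1,q3} cannot be reached from the start state, so discard them.
Initial partition by acceptance: {q2} | {q0}.
No further refinement is possible. Final partition (2 blocks): {q2} | {q0}.

2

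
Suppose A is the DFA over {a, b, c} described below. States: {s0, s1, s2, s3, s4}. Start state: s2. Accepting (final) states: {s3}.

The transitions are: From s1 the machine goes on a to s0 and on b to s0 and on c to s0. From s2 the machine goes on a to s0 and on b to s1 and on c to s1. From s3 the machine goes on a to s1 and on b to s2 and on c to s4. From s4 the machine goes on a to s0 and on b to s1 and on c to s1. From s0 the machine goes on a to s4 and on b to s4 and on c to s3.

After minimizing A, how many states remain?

P0 = {s3} | {s0,s1,s2,s4}.
Refine {s0,s1,s2,s4} on symbol c: members go to different blocks, giving {s1,s2,s4} and {s0}.
On input b, block {s1,s2,s4} splits into {s2,s4} and {s1}.
No further refinement is possible. Final partition (4 blocks): {s3} | {s2,s4} | {s0} | {s1}.

4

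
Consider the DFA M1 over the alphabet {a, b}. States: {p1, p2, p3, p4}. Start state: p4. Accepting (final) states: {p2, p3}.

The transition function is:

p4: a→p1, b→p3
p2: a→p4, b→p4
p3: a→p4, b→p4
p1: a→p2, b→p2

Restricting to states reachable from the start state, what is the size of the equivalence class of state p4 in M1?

All states are reachable from the start state.
Initial partition by acceptance: {p2,p3} | {p1,p4}.
Refine {p1,p4} on symbol a: members go to different blocks, giving {p1} and {p4}.
The partition is now stable with 3 blocks: {p2,p3} | {p1} | {p4}.
The equivalence class containing p4 is {p4}, of size 1.

1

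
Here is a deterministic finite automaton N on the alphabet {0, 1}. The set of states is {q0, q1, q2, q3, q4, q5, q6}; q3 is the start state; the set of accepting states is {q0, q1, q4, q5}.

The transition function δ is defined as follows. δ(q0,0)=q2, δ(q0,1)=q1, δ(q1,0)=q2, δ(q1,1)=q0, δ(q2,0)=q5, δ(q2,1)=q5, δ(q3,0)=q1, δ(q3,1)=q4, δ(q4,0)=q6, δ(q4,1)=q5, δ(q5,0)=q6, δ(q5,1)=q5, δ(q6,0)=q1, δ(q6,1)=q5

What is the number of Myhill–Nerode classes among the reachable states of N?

P0 = {q0,q1,q4,q5} | {q2,q3,q6}.
The partition is now stable with 2 blocks: {q0,q1,q4,q5} | {q2,q3,q6}.

2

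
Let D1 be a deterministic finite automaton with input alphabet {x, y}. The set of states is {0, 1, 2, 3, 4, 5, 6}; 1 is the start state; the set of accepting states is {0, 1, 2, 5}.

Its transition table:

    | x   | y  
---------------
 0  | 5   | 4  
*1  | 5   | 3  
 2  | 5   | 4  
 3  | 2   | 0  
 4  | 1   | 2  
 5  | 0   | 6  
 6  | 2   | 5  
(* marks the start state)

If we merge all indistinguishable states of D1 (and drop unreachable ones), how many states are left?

2

Every state is reachable, so we keep all 7.
Initial partition by acceptance: {0,1,2,5} | {3,4,6}.
The partition is now stable with 2 blocks: {0,1,2,5} | {3,4,6}.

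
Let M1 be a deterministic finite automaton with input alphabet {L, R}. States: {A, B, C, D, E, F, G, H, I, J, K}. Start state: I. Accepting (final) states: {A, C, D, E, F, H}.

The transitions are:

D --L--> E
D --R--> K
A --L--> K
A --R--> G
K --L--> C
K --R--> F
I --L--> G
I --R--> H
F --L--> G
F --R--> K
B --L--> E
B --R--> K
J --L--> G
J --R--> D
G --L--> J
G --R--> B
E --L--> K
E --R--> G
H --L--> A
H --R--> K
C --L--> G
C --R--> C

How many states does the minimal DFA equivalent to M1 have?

Every state is reachable, so we keep all 11.
Start with accepting vs non-accepting: {A,C,D,E,F,H} | {B,G,I,J,K}.
On input L, block {A,C,D,E,F,H} splits into {A,C,E,F} and {D,H}.
Refine {A,C,E,F} on symbol R: members go to different blocks, giving {A,E,F} and {C}.
Refine {B,G,I,J,K} on symbol L: members go to different blocks, giving {G,I,J} and {B} and {K}.
Refine {A,E,F} on symbol L: members go to different blocks, giving {A,E} and {F}.
On input R, block {G,I,J} splits into {I,J} and {G}.
No further refinement is possible. Final partition (8 blocks): {A,E} | {I,J} | {D,H} | {C} | {B} | {K} | {F} | {G}.

8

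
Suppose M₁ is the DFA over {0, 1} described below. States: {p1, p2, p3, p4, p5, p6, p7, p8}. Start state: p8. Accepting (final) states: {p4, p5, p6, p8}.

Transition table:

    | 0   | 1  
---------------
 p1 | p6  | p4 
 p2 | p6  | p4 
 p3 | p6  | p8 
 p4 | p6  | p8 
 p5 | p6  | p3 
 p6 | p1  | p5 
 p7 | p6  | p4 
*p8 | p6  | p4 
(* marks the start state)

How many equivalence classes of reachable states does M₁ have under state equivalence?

First remove the unreachable states {p2,p7}; 6 states remain.
Start with accepting vs non-accepting: {p4,p5,p6,p8} | {p1,p3}.
Refine {p4,p5,p6,p8} on symbol 0: members go to different blocks, giving {p4,p5,p8} and {p6}.
On input 1, block {p4,p5,p8} splits into {p4,p8} and {p5}.
Stable partition: {p4,p8} | {p1,p3} | {p6} | {p5} — 4 equivalence classes.

4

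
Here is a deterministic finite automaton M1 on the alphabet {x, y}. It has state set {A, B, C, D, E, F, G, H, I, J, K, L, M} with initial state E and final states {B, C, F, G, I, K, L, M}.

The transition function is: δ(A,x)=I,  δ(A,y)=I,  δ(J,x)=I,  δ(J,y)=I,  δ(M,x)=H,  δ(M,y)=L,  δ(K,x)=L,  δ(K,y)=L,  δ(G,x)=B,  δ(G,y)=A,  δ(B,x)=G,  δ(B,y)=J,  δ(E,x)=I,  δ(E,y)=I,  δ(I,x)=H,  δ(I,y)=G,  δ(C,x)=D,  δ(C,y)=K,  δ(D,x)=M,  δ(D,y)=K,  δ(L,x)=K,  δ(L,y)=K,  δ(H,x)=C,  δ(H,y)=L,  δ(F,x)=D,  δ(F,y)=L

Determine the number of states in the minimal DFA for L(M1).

Reachable states from the start: {A,B,C,D,E,G,H,I,J,K,L,M}. Unreachable: {F} — drop them.
P0 = {B,C,G,I,K,L,M} | {A,D,E,H,J}.
Split {B,C,G,I,K,L,M} by δ(·,x) → {B,G,K,L} and {C,I,M}.
Refine {B,G,K,L} on symbol y: members go to different blocks, giving {B,G} and {K,L}.
Split {A,D,E,H,J} by δ(·,y) → {A,E,J} and {D,H}.
Split {C,I,M} by δ(·,y) → {C,M} and {I}.
The partition is now stable with 6 blocks: {B,G} | {A,E,J} | {C,M} | {K,L} | {D,H} | {I}.

6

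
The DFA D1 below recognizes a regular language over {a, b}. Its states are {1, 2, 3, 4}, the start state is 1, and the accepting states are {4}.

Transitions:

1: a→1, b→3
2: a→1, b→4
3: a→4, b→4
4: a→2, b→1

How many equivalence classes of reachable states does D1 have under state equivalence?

Every state is reachable, so we keep all 4.
Initial partition by acceptance: {4} | {1,2,3}.
Split {1,2,3} by δ(·,a) → {1,2} and {3}.
Split {1,2} by δ(·,b) → {1} and {2}.
The partition is now stable with 4 blocks: {4} | {1} | {3} | {2}.

4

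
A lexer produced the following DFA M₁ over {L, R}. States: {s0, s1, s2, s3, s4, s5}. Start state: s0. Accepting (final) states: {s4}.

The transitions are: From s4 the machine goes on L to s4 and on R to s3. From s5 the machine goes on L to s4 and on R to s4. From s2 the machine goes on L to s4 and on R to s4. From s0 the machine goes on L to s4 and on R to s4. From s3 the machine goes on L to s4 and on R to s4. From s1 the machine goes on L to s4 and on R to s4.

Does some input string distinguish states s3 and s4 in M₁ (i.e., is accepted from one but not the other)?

Yes

States {s1,s2,s5} cannot be reached from the start state, so discard them.
P0 = {s4} | {s0,s3}.
The partition is now stable with 2 blocks: {s4} | {s0,s3}.
s3 and s4 end up in different blocks, so they are distinguishable. For instance, the string 'ε' is accepted from only s4.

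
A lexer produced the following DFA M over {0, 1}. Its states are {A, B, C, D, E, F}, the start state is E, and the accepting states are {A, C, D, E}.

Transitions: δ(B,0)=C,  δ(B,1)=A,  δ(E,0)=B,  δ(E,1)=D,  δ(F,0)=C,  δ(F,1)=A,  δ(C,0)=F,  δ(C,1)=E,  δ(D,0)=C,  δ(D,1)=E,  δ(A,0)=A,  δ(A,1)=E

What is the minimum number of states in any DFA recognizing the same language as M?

5

All states are reachable from the start state.
Start with accepting vs non-accepting: {A,C,D,E} | {B,F}.
Split {A,C,D,E} by δ(·,0) → {A,D} and {C,E}.
On input 0, block {A,D} splits into {A} and {D}.
On input 1, block {C,E} splits into {C} and {E}.
The partition is now stable with 5 blocks: {A} | {B,F} | {C} | {D} | {E}.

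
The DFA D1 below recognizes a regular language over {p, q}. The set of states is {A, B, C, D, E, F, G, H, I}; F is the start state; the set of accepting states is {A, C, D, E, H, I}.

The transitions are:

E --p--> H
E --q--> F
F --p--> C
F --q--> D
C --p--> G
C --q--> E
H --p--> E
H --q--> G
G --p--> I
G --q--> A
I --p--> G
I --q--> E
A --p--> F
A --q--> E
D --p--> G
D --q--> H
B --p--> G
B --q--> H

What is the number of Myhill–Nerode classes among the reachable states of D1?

States {B} cannot be reached from the start state, so discard them.
Initial partition by acceptance: {A,C,D,E,H,I} | {F,G}.
Split {A,C,D,E,H,I} by δ(·,p) → {A,C,D,I} and {E,H}.
Stable partition: {A,C,D,I} | {F,G} | {E,H} — 3 equivalence classes.

3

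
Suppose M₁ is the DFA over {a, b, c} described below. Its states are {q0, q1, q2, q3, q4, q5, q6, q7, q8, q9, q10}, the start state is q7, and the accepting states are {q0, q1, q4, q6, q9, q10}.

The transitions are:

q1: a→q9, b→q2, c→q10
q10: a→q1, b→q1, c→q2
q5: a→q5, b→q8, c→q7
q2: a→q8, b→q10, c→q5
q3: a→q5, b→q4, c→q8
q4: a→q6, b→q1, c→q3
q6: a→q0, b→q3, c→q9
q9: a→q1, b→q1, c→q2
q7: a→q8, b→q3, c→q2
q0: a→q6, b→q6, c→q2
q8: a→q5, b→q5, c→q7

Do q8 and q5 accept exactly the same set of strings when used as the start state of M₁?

Yes

P0 = {q0,q1,q4,q6,q9,q10} | {q2,q3,q5,q7,q8}.
Split {q0,q1,q4,q6,q9,q10} by δ(·,b) → {q0,q4,q9,q10} and {q1,q6}.
On input b, block {q2,q3,q5,q7,q8} splits into {q5,q7,q8} and {q2,q3}.
On input b, block {q5,q7,q8} splits into {q5,q8} and {q7}.
No further refinement is possible. Final partition (5 blocks): {q0,q4,q9,q10} | {q5,q8} | {q1,q6} | {q2,q3} | {q7}.
q8 and q5 lie in the same block of the stable partition, so they are equivalent — no string distinguishes them.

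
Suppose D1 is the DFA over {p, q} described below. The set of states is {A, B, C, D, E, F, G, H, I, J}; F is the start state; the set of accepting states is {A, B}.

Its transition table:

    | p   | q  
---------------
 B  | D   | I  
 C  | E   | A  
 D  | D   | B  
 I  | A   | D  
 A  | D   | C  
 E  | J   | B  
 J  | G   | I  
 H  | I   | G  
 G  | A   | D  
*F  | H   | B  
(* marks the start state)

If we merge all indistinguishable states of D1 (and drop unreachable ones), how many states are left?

P0 = {A,B} | {C,D,E,F,G,H,I,J}.
Split {C,D,E,F,G,H,I,J} by δ(·,p) → {C,D,E,F,H,J} and {G,I}.
On input q, block {A,B} splits into {A} and {B}.
Refine {C,D,E,F,H,J} on symbol p: members go to different blocks, giving {C,D,E,F} and {H,J}.
Refine {C,D,E,F} on symbol p: members go to different blocks, giving {C,D} and {E,F}.
Refine {C,D} on symbol p: members go to different blocks, giving {C} and {D}.
Stable partition: {A} | {C} | {G,I} | {B} | {H,J} | {E,F} | {D} — 7 equivalence classes.

7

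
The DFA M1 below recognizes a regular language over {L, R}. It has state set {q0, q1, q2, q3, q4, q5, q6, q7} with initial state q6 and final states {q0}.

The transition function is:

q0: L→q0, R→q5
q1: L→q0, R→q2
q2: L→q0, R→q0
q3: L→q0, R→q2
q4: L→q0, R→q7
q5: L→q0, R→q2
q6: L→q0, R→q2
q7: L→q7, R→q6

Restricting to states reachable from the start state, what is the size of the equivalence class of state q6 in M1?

States {q1,q3,q4,q7} cannot be reached from the start state, so discard them.
Start with accepting vs non-accepting: {q0} | {q2,q5,q6}.
Refine {q2,q5,q6} on symbol R: members go to different blocks, giving {q5,q6} and {q2}.
No further refinement is possible. Final partition (3 blocks): {q0} | {q5,q6} | {q2}.
State q6 belongs to the block {q5,q6}, which has 2 states.

2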